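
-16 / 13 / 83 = -16 / 1079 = -0.01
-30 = -30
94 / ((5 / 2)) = 188 / 5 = 37.60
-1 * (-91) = 91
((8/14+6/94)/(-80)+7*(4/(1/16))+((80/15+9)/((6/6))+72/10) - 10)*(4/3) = 612.70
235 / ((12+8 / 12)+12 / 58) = 4089 / 224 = 18.25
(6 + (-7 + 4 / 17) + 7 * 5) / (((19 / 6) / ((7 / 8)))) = 6111 / 646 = 9.46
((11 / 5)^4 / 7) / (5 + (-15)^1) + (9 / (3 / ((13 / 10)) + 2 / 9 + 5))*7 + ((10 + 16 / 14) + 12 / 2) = 970332529 / 38543750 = 25.17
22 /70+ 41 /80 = 463 /560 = 0.83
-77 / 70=-1.10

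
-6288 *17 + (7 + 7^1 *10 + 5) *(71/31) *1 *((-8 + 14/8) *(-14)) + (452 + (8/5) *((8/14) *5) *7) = -2789347/31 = -89978.94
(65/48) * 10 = 325/24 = 13.54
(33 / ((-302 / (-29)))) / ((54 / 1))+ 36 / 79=220897 / 429444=0.51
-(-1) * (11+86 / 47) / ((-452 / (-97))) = 58491 / 21244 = 2.75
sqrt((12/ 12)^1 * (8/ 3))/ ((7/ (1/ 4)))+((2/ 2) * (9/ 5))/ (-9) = -1/ 5+sqrt(6)/ 42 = -0.14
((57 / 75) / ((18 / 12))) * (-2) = -76 / 75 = -1.01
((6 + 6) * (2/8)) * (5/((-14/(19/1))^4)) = 1954815/38416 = 50.89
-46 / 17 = -2.71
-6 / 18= -0.33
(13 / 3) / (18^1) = 13 / 54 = 0.24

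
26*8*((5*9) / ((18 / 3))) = 1560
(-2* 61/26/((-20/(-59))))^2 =12952801/67600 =191.61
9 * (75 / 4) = 675 / 4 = 168.75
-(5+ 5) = -10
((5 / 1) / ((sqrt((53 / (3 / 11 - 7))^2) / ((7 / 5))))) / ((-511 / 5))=-370 / 42559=-0.01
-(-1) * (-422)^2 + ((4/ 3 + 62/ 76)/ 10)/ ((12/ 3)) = 162412657/ 912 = 178084.05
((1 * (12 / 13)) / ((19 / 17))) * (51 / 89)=10404 / 21983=0.47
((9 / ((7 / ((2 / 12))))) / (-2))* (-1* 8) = 6 / 7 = 0.86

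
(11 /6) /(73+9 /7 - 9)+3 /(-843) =18895 /770502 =0.02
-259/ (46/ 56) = -7252/ 23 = -315.30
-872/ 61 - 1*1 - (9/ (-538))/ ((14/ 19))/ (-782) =-5495402823/ 359291464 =-15.30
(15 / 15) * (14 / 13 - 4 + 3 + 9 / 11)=128 / 143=0.90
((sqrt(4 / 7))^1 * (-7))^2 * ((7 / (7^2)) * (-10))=-40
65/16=4.06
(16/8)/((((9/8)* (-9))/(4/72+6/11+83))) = -132424/8019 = -16.51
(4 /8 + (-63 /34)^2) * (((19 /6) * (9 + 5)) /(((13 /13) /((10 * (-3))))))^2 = 2010797075 /289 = 6957775.35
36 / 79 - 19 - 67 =-6758 / 79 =-85.54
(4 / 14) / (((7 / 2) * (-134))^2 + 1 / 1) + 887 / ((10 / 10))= 682872030 / 769867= 887.00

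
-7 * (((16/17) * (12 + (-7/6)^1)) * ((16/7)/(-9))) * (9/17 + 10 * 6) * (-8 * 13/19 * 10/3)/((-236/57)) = 741977600/153459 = 4835.02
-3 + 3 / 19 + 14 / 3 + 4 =5.82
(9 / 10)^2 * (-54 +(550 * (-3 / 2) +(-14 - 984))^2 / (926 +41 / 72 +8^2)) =9534848337 / 3566050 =2673.78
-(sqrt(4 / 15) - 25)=25 - 2 * sqrt(15) / 15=24.48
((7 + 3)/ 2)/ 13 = 5/ 13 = 0.38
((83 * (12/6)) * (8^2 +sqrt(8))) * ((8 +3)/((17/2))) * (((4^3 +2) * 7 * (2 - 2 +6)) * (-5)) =-3239470080/17 - 101233440 * sqrt(2)/17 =-198978575.52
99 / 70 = 1.41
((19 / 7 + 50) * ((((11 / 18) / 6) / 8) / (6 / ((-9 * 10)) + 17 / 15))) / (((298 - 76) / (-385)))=-124025 / 113664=-1.09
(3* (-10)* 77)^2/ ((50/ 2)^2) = 213444/ 25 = 8537.76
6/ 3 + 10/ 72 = 77/ 36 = 2.14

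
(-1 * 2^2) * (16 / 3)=-64 / 3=-21.33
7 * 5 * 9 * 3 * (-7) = -6615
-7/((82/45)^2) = -14175/6724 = -2.11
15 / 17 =0.88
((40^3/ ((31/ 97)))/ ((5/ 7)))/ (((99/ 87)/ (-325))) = -81914560000/ 1023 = -80072883.68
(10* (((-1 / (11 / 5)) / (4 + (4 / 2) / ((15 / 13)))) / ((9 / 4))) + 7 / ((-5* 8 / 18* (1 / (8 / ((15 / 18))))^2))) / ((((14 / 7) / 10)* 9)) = -51555172 / 319275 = -161.48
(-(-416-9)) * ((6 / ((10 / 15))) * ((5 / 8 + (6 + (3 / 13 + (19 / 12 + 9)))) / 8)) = 6937275 / 832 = 8338.07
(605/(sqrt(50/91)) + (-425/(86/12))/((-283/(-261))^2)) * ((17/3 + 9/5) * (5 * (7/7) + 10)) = 85763.90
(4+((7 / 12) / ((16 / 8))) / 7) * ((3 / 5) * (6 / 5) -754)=-228338 / 75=-3044.51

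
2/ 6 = 1/ 3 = 0.33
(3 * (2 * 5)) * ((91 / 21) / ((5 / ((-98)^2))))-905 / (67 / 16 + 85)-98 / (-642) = 114376584011 / 458067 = 249694.01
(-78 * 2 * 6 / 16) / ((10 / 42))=-2457 / 10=-245.70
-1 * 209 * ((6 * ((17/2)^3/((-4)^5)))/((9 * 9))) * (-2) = -1026817/55296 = -18.57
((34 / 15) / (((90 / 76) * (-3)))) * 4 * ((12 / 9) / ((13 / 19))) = -392768 / 78975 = -4.97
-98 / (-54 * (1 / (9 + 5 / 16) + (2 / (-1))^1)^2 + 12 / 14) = 7614943 / 14963433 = 0.51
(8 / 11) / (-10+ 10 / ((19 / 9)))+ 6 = 1612 / 275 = 5.86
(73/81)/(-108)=-73/8748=-0.01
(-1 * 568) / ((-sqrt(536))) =142 * sqrt(134) / 67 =24.53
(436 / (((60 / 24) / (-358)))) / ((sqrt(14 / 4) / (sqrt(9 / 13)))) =-936528*sqrt(182) / 455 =-27768.03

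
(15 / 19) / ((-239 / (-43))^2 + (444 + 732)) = 5547 / 8479871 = 0.00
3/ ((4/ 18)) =27/ 2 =13.50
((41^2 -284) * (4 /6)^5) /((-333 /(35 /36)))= -0.54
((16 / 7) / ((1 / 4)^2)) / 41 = 256 / 287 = 0.89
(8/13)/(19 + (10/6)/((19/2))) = 456/14209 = 0.03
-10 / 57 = -0.18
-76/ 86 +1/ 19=-679/ 817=-0.83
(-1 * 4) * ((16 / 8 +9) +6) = -68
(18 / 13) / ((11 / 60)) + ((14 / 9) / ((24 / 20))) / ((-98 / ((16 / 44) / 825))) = 33679774 / 4459455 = 7.55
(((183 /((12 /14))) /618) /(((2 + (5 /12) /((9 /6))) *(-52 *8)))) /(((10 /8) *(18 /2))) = -427 /13175760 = -0.00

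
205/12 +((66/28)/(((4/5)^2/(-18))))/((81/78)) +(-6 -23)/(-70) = -5561/120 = -46.34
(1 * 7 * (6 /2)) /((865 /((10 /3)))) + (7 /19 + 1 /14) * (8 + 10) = 184031 /23009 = 8.00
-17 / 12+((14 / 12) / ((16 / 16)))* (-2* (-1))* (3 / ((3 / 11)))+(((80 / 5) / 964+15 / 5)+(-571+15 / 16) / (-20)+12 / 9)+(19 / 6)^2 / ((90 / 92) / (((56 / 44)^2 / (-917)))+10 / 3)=1123666822991 / 19684155072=57.08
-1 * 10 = -10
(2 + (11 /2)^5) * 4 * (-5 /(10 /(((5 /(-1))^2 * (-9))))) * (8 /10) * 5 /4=2265679.69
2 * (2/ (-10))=-2/ 5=-0.40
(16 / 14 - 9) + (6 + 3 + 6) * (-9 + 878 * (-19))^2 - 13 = 29251895359 / 7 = 4178842194.14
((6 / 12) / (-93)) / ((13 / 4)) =-2 / 1209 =-0.00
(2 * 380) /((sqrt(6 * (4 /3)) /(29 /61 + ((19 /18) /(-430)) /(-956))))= 4077113461 * sqrt(2) /45136584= 127.74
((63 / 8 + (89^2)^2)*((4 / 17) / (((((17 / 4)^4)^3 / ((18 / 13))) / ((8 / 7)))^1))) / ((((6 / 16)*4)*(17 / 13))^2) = 3503186790943031296 / 20036961360568710551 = 0.17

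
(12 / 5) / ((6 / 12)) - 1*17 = -61 / 5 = -12.20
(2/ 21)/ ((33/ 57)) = 0.16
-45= -45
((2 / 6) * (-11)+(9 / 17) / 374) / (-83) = 69911 / 1583142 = 0.04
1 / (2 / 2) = 1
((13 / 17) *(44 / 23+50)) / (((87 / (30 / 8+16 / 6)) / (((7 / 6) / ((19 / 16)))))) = 5577572 / 1938969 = 2.88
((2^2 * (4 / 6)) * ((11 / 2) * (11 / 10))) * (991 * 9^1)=719466 / 5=143893.20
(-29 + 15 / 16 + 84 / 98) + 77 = 5577 / 112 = 49.79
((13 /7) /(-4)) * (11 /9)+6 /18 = -59 /252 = -0.23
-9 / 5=-1.80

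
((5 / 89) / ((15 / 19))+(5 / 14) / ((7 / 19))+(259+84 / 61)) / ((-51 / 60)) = -307.55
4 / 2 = 2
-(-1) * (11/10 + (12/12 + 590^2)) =3481021/10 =348102.10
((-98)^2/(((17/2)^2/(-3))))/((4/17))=-28812/17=-1694.82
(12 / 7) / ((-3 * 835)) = -4 / 5845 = -0.00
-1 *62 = -62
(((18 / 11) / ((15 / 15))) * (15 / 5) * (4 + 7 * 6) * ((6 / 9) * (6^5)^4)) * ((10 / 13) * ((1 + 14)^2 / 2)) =6811423173837324288000 / 143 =47632329886974295720.28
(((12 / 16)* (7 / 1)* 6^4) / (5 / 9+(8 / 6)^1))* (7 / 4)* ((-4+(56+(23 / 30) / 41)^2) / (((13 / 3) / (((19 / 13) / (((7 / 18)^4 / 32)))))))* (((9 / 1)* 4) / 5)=67123800371.39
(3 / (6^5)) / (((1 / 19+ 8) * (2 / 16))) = 19 / 49572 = 0.00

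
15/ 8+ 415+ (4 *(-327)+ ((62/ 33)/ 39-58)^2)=32693929847/ 13250952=2467.29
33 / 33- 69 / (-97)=166 / 97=1.71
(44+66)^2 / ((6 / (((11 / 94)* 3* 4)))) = 133100 / 47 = 2831.91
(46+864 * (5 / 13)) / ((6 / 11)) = 27049 / 39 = 693.56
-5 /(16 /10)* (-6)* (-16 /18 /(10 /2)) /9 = -10 /27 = -0.37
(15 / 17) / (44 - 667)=-15 / 10591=-0.00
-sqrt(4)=-2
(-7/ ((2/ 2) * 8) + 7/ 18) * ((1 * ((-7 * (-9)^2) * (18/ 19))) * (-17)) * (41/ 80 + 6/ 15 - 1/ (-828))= -113437107/ 27968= -4055.96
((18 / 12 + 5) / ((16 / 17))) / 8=221 / 256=0.86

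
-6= -6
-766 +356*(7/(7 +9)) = -2441/4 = -610.25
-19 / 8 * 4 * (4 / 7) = -38 / 7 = -5.43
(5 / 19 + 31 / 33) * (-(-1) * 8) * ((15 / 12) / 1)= 7540 / 627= 12.03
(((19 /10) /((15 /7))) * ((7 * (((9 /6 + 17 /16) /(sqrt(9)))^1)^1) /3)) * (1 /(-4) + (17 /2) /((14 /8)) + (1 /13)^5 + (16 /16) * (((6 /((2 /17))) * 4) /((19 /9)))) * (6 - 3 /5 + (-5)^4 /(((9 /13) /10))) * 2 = 2332974686917074529 /721793592000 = 3232190.91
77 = 77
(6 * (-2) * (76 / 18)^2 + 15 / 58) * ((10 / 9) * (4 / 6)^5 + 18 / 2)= -6693063809 / 3424842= -1954.27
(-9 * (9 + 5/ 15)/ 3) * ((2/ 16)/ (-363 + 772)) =-7/ 818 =-0.01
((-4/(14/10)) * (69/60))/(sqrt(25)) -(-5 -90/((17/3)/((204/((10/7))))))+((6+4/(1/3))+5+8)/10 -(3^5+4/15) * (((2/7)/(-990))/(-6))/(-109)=2275.44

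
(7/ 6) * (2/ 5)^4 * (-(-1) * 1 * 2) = 112/ 1875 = 0.06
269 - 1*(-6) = 275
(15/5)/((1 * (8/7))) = 21/8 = 2.62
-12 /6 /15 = -2 /15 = -0.13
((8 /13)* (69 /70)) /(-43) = -276 /19565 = -0.01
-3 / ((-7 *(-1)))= -3 / 7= -0.43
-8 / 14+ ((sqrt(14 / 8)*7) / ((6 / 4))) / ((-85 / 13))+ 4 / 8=-91*sqrt(7) / 255-1 / 14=-1.02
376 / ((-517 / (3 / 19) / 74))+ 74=13690 / 209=65.50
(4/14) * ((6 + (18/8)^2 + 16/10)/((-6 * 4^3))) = -1013/107520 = -0.01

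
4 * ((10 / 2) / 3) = 20 / 3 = 6.67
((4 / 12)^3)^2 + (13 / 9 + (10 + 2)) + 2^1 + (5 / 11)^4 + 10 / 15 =172428811 / 10673289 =16.16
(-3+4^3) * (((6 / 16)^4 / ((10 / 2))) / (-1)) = -4941 / 20480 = -0.24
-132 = -132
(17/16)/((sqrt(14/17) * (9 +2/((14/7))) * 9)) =17 * sqrt(238)/20160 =0.01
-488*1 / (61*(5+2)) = -8 / 7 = -1.14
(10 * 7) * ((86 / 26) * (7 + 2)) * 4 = 108360 / 13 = 8335.38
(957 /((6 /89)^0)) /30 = 319 /10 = 31.90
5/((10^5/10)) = 0.00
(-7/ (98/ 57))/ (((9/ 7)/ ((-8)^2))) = -608/ 3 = -202.67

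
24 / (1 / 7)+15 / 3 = 173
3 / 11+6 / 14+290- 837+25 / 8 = -334595 / 616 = -543.17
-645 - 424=-1069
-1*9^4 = -6561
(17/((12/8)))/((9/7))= 238/27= 8.81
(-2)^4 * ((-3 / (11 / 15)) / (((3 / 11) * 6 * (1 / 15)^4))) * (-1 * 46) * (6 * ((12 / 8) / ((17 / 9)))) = 7545150000 / 17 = 443832352.94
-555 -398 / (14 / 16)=-1009.86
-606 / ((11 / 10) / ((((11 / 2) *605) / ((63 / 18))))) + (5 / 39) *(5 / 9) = -1286871125 / 2457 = -523757.07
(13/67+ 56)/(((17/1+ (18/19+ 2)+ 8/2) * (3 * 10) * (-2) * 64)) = -4769/7804160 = -0.00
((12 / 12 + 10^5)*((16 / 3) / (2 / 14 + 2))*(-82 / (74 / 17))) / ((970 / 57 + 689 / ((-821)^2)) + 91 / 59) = -1474643630176438876 / 5837758370805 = -252604.43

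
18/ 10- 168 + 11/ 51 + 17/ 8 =-334273/ 2040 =-163.86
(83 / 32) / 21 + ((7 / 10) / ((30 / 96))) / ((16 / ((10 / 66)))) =1783 / 12320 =0.14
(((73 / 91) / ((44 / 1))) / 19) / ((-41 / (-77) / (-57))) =-219 / 2132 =-0.10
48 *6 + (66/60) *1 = 2891/10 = 289.10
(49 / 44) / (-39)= -49 / 1716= -0.03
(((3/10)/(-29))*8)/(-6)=2/145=0.01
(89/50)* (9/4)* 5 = 801/40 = 20.02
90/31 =2.90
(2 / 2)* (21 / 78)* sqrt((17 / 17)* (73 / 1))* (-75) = -525* sqrt(73) / 26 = -172.52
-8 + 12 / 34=-130 / 17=-7.65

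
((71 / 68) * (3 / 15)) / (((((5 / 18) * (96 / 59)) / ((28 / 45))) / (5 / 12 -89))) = -31170349 / 1224000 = -25.47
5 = 5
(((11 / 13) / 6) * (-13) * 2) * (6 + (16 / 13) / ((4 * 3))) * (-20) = 52360 / 117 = 447.52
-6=-6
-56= -56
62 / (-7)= -62 / 7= -8.86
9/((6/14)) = 21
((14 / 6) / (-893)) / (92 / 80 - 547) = 140 / 29246643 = 0.00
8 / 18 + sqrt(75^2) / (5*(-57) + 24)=41 / 261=0.16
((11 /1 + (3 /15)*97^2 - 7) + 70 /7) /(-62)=-30.58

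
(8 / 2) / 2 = 2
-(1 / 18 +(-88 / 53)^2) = -2.81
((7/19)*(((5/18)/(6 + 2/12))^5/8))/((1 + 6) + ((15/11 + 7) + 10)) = 240625/714599462414808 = 0.00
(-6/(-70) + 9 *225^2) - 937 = 15914083/35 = 454688.09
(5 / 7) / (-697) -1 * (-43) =209792 / 4879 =43.00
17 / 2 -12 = -7 / 2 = -3.50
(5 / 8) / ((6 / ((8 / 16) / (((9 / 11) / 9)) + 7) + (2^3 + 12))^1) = 125 / 4096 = 0.03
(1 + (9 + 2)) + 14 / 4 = 31 / 2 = 15.50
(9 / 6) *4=6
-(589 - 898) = 309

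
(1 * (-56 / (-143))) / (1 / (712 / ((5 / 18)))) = 717696 / 715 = 1003.77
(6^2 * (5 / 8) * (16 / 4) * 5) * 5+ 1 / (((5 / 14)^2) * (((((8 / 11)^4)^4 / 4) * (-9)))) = 6654507421670564111 / 3958241859993600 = 1681.18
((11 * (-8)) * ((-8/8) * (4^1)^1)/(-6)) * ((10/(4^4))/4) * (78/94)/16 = -715/24064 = -0.03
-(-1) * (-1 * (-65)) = 65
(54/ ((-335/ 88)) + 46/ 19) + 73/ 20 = -206583/ 25460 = -8.11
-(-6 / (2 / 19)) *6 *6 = 2052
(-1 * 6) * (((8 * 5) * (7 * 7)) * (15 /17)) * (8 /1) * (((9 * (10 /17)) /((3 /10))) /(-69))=141120000 /6647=21230.63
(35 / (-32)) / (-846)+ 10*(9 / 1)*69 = 6210.00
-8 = -8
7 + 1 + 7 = 15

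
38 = 38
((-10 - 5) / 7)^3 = -3375 / 343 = -9.84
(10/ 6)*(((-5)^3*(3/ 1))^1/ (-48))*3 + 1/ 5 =3141/ 80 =39.26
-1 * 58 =-58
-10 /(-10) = 1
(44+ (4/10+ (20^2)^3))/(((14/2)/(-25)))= -1600001110/7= -228571587.14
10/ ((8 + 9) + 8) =2/ 5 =0.40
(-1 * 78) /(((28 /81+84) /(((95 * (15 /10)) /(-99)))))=100035 /75152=1.33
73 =73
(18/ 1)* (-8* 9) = -1296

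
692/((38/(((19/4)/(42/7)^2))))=173/72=2.40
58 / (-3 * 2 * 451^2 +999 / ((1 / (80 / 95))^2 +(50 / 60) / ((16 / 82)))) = -126527 / 2661932073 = -0.00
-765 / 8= -95.62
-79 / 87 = -0.91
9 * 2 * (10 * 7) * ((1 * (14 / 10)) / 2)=882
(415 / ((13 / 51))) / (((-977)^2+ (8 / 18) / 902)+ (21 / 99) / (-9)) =257726205 / 151102891576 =0.00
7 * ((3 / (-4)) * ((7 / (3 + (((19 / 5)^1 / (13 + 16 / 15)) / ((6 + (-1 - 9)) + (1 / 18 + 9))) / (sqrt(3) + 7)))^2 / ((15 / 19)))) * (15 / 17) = -31.82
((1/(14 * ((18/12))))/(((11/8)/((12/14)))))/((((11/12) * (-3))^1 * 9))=-64/53361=-0.00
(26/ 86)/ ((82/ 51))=663/ 3526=0.19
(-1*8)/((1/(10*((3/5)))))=-48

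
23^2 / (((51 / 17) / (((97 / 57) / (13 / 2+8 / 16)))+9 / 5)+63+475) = 256565 / 267788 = 0.96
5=5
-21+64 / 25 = -461 / 25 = -18.44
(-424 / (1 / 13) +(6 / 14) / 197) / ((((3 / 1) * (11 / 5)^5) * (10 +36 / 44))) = -23753265625 / 7207808223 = -3.30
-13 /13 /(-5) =1 /5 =0.20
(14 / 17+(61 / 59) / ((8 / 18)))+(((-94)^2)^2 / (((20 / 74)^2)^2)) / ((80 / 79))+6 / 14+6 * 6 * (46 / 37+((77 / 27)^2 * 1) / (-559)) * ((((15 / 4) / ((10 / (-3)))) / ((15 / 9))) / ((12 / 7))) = 944235736844842253767343 / 65346904350000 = 14449586345.93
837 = 837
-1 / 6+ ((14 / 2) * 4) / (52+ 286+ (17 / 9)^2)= -14059 / 166002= -0.08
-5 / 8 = -0.62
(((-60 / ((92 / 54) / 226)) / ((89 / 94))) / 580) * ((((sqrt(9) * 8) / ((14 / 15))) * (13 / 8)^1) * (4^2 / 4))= -1006646940 / 415541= -2422.50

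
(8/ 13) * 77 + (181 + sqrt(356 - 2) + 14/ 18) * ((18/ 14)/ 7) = 9 * sqrt(354)/ 49 + 51452/ 637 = 84.23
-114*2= -228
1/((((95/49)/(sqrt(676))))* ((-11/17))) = -21658/1045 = -20.73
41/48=0.85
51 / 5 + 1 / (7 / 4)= 377 / 35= 10.77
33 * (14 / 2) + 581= 812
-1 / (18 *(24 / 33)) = -11 / 144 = -0.08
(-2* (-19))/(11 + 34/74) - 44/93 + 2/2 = 75767/19716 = 3.84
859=859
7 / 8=0.88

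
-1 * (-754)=754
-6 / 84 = -1 / 14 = -0.07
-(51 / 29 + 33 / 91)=-5598 / 2639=-2.12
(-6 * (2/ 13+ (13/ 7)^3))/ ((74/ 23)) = -12.23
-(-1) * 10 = 10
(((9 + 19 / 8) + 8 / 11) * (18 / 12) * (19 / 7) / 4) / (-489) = -20235 / 803264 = -0.03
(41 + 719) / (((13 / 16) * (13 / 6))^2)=245.24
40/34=20/17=1.18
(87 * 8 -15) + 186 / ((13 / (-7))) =7551 / 13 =580.85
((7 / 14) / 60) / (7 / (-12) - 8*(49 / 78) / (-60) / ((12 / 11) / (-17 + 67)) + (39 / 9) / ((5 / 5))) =117 / 106550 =0.00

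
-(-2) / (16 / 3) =3 / 8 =0.38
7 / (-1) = -7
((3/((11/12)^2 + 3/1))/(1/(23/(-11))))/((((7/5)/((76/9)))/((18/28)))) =-1887840/298067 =-6.33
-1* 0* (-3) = 0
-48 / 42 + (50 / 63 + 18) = 1112 / 63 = 17.65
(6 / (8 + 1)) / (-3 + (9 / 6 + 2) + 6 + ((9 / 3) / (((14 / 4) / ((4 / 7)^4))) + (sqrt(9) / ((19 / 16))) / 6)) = 1277332 / 13435827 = 0.10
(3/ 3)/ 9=0.11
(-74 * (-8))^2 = 350464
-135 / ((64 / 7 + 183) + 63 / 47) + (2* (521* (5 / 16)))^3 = 140660621567065 / 4073984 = 34526552.28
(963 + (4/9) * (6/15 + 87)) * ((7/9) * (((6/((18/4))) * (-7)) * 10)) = -17672536/243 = -72726.49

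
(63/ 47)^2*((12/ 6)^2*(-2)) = -31752/ 2209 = -14.37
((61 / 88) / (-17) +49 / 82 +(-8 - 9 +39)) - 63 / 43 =55628181 / 2637448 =21.09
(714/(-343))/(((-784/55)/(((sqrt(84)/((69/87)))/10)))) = 16269*sqrt(21)/441784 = 0.17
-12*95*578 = -658920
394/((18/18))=394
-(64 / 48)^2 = -16 / 9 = -1.78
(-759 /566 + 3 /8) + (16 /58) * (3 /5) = -262779 /328280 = -0.80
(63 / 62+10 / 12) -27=-2339 / 93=-25.15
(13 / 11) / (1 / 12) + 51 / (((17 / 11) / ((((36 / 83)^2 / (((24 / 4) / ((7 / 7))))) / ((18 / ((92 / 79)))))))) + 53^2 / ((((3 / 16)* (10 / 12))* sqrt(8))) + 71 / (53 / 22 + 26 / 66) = 43833576906 / 1107510085 + 22472* sqrt(2) / 5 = 6395.62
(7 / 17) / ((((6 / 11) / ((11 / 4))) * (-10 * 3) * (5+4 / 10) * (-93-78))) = 847 / 11302416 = 0.00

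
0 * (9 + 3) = 0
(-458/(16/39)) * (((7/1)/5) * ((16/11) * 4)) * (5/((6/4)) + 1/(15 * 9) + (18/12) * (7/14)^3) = -32083.64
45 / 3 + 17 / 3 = 20.67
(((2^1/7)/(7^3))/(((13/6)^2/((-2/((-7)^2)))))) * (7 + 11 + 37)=-7920/19882681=-0.00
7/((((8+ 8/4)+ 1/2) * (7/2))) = 4/21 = 0.19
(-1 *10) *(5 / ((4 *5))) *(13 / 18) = -65 / 36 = -1.81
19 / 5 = 3.80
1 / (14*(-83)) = -1 / 1162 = -0.00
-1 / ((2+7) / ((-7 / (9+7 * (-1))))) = 7 / 18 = 0.39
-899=-899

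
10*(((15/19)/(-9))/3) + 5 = 805/171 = 4.71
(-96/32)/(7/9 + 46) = -27/421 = -0.06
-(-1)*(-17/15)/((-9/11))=187/135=1.39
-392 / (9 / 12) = -1568 / 3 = -522.67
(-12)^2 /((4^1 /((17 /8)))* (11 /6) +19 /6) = 544 /25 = 21.76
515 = 515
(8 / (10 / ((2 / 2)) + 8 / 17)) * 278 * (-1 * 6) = -113424 / 89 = -1274.43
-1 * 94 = -94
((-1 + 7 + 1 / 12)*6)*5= 365 / 2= 182.50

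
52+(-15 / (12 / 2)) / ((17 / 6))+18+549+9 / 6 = 21067 / 34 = 619.62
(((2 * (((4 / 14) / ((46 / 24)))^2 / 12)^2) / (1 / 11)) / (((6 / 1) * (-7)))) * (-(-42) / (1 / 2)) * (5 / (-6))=84480 / 671898241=0.00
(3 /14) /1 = 0.21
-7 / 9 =-0.78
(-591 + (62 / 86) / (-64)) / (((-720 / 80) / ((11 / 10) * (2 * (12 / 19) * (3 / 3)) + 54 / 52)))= 159.44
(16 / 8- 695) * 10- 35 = -6965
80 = 80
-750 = -750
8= 8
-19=-19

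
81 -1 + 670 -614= 136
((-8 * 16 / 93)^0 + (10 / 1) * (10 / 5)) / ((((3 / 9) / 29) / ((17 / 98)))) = 4437 / 14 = 316.93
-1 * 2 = -2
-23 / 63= -0.37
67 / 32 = 2.09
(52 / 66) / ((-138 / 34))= -442 / 2277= -0.19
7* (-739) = -5173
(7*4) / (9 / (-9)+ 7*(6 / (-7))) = -4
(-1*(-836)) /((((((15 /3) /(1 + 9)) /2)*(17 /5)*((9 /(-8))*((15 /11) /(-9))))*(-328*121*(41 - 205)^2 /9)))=-57 /1171657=-0.00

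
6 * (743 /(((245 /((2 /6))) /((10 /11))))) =2972 /539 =5.51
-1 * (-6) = 6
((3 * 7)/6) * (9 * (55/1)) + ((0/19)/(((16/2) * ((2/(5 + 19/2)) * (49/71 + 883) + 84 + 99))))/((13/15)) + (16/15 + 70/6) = 52357/30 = 1745.23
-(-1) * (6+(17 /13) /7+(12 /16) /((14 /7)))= 4777 /728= 6.56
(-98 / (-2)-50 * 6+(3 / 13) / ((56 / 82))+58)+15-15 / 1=-70129 / 364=-192.66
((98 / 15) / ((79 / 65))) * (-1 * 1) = -1274 / 237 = -5.38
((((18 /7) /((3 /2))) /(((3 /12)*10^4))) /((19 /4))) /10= 6 /415625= 0.00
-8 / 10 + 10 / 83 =-282 / 415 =-0.68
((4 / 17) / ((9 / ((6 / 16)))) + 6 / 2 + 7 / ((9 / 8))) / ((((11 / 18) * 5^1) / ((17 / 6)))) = 8.56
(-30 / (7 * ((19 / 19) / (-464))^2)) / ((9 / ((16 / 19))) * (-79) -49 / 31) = 3203604480 / 2936941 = 1090.80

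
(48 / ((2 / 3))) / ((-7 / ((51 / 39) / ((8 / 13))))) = -153 / 7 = -21.86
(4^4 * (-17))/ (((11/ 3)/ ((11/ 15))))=-4352/ 5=-870.40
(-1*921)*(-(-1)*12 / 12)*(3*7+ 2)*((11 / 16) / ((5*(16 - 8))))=-233013 / 640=-364.08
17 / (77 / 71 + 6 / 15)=355 / 31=11.45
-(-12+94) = -82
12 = 12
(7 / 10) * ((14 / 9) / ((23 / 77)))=3773 / 1035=3.65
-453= -453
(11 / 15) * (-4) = -44 / 15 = -2.93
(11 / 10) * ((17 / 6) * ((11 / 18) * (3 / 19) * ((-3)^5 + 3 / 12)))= -1997347 / 27360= -73.00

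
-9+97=88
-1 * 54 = -54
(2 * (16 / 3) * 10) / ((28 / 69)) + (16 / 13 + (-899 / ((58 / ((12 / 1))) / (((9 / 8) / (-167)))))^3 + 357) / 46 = 270.69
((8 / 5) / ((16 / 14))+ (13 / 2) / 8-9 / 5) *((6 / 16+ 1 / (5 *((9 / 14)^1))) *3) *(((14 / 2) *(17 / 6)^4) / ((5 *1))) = 1588485899 / 20736000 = 76.61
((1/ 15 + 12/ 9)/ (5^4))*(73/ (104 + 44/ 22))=511/ 331250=0.00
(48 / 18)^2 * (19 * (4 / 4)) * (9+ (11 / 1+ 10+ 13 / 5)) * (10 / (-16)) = -24776 / 9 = -2752.89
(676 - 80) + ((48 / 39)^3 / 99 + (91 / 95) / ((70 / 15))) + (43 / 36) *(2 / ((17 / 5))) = 209680860392 / 351267345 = 596.93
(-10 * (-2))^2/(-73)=-400/73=-5.48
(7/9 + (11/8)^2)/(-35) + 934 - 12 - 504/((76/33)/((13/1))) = -1923.02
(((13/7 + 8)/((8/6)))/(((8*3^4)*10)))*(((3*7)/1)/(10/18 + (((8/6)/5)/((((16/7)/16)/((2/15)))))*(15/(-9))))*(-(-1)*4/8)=207/2432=0.09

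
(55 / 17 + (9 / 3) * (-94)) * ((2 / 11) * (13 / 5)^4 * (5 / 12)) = -135350579 / 140250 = -965.07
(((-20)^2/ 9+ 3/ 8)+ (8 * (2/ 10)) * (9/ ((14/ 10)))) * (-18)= -27773/ 28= -991.89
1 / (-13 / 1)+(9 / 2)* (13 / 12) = 499 / 104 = 4.80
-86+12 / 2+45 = -35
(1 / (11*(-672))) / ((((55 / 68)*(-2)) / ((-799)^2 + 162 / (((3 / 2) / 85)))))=1000807 / 18480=54.16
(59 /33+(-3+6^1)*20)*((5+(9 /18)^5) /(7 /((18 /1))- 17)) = -42819 /2288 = -18.71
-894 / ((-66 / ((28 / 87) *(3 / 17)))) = 4172 / 5423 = 0.77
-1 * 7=-7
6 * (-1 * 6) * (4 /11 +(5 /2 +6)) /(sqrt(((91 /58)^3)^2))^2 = -10278546986880 /480504751727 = -21.39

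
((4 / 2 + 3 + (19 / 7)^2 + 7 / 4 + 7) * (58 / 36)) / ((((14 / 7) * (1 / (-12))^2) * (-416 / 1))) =-120031 / 20384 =-5.89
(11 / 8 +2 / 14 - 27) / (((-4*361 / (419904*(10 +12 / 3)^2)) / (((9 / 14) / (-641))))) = -337051692 / 231401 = -1456.57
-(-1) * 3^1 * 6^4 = 3888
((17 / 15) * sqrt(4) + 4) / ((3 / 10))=188 / 9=20.89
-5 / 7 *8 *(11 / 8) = -55 / 7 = -7.86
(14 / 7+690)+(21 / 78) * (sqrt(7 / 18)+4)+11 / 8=7 * sqrt(14) / 156+72223 / 104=694.62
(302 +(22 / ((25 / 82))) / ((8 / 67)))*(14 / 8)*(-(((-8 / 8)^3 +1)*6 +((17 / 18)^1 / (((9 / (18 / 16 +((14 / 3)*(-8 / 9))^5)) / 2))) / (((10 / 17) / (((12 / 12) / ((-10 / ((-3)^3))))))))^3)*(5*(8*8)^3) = 21399275600115864477602854808757403831485946927 / 6231753365380664833075078125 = 3433909262037795037.41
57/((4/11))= 627/4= 156.75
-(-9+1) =8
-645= -645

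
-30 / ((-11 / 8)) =240 / 11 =21.82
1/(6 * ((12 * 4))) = 1/288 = 0.00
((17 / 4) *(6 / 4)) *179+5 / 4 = 9139 / 8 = 1142.38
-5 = -5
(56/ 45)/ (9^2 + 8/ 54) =24/ 1565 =0.02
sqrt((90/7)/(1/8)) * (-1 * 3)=-30.43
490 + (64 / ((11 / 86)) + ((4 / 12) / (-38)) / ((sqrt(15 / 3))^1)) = 10894 / 11-sqrt(5) / 570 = 990.36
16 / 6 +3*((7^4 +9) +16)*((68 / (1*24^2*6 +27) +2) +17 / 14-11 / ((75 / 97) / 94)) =-1972703198321 / 203175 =-9709379.59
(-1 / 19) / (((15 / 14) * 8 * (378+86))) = -7 / 528960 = -0.00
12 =12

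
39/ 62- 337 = -20855/ 62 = -336.37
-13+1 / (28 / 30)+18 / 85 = -13943 / 1190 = -11.72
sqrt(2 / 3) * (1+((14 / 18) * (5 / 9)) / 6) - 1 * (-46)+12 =521 * sqrt(6) / 1458+58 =58.88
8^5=32768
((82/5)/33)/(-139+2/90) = -123/34397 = -0.00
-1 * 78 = -78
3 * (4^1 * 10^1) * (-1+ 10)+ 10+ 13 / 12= 13093 / 12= 1091.08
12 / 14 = 6 / 7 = 0.86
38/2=19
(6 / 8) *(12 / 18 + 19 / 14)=85 / 56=1.52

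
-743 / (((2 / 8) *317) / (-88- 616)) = 6600.28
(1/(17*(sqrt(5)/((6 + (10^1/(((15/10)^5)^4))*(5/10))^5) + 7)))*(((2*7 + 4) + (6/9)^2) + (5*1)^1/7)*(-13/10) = -7430591562542691783380185482390315627127836280940267874510286934787275336019640317653291754423646902183424/35502609681096300785383884349848191616309018415152247071285659188398731368017963979331620567334171684361855 + 106042634876101938410272551960410376466820802737432173551574631984917451680930062808973738784921653136*sqrt(5)/27613140863074900610854132272104149034907014322896192166555512702087902175125083095035704885704355754503665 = -0.21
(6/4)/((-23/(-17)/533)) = 27183/46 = 590.93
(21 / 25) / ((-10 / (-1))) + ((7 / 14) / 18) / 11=0.09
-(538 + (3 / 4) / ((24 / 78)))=-8647 / 16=-540.44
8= 8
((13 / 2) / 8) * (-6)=-39 / 8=-4.88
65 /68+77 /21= 943 /204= 4.62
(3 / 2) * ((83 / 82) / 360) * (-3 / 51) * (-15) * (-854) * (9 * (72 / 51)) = -956907 / 23698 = -40.38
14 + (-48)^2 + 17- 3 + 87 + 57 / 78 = 62913 / 26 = 2419.73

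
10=10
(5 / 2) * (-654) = -1635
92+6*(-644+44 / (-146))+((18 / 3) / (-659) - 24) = -3797.82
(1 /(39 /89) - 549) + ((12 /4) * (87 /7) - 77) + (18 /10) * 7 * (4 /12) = -794747 /1365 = -582.23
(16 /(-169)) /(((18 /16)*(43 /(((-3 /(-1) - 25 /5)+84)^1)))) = -10496 /65403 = -0.16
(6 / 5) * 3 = 18 / 5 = 3.60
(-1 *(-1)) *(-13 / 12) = -13 / 12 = -1.08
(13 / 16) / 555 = 13 / 8880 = 0.00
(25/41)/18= 25/738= 0.03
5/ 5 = 1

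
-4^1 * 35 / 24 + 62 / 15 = -17 / 10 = -1.70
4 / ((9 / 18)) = 8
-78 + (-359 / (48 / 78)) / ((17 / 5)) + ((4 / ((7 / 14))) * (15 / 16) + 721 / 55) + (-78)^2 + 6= 43840491 / 7480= 5861.03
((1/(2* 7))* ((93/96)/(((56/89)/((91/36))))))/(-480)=-35867/61931520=-0.00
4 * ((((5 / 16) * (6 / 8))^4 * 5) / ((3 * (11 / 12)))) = 253125 / 11534336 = 0.02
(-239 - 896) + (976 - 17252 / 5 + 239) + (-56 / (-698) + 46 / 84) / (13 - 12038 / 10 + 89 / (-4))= -2996435520538 / 889044345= -3370.40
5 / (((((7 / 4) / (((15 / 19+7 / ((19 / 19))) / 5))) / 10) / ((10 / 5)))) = 11840 / 133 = 89.02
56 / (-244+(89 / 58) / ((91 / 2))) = -147784 / 643827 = -0.23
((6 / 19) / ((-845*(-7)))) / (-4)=-3 / 224770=-0.00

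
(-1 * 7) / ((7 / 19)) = -19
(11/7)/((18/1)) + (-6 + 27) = 2657/126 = 21.09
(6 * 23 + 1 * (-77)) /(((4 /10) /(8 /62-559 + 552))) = -64965 /62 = -1047.82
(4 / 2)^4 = 16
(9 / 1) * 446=4014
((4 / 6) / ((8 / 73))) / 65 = 73 / 780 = 0.09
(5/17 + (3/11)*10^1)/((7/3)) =1.29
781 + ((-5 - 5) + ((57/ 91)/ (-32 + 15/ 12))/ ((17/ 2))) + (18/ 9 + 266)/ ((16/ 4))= 53151674/ 63427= 838.00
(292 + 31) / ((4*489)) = 323 / 1956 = 0.17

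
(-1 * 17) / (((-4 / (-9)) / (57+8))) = -9945 / 4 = -2486.25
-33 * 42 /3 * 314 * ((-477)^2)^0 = -145068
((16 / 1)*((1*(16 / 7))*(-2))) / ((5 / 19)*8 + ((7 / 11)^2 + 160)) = -1177088 / 2615277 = -0.45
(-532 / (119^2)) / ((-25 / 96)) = 7296 / 50575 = 0.14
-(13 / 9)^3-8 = -8029 / 729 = -11.01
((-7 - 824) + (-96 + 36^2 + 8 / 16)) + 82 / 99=73325 / 198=370.33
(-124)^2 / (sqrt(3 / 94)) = 15376 * sqrt(282) / 3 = 86068.98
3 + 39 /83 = 288 /83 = 3.47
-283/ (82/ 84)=-11886/ 41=-289.90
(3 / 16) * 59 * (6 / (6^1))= 177 / 16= 11.06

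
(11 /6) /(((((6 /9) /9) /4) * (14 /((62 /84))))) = 1023 /196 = 5.22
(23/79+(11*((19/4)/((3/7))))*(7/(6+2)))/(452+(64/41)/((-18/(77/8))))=99783381/420861440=0.24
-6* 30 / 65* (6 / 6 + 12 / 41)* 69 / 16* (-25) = 822825 / 2132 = 385.94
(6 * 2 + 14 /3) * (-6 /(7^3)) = -100 /343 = -0.29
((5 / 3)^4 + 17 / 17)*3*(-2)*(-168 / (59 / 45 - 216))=-395360 / 9661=-40.92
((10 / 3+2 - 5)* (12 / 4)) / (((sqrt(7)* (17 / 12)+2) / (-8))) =2304 / 1447 - 1632* sqrt(7) / 1447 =-1.39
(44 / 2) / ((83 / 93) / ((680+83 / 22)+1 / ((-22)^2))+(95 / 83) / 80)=899212122336 / 638131765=1409.13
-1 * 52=-52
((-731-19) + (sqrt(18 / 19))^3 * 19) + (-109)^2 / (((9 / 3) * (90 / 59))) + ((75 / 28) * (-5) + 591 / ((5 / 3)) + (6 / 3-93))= 2113.95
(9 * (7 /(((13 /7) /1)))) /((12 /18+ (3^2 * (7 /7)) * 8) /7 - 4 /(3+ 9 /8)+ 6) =101871 /46280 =2.20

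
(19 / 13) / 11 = 19 / 143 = 0.13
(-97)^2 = 9409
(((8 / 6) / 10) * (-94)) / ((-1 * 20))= 47 / 75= 0.63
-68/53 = -1.28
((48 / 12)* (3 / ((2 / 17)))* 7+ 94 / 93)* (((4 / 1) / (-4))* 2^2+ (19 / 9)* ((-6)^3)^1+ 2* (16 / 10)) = -326616.91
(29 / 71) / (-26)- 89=-164323 / 1846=-89.02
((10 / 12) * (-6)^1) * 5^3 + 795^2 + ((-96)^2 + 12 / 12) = 640617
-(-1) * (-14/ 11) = -14/ 11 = -1.27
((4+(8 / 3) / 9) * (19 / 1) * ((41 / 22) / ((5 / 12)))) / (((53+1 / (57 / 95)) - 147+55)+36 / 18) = -90364 / 8745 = -10.33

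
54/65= 0.83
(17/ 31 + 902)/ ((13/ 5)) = 139895/ 403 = 347.13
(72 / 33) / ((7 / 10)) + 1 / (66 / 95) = 4.56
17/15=1.13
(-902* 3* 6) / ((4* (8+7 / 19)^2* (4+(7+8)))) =-8569 / 2809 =-3.05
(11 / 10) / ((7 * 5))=11 / 350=0.03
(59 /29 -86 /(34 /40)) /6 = -16.52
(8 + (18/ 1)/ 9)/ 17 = 10/ 17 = 0.59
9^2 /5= 81 /5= 16.20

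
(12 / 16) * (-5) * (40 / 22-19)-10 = 2395 / 44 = 54.43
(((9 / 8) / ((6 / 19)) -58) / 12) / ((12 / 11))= -9581 / 2304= -4.16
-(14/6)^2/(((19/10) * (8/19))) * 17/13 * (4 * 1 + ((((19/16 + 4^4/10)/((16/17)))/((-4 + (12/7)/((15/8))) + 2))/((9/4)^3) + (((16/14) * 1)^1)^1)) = -25.29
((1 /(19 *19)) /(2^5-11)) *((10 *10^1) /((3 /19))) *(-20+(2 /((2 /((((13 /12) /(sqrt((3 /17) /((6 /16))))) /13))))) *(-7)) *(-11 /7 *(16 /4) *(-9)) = -98.54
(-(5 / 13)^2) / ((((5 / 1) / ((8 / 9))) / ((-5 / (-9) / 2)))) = -100 / 13689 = -0.01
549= 549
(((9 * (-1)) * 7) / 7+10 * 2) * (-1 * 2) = -22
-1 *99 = -99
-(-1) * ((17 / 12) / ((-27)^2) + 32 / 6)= 46673 / 8748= 5.34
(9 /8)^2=81 /64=1.27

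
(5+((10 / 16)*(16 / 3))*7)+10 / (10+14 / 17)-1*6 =6419 / 276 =23.26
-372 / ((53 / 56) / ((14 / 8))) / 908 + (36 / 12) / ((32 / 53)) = 4.21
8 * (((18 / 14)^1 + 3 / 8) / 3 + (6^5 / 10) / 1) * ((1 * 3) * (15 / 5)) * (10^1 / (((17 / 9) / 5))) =176485230 / 119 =1483069.16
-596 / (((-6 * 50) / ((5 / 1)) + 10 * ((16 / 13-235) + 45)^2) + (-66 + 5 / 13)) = -100724 / 60199931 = -0.00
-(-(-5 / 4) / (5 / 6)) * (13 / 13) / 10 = -3 / 20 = -0.15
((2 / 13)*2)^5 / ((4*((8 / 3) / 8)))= 768 / 371293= 0.00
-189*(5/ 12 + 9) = -7119/ 4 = -1779.75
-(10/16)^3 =-125/512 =-0.24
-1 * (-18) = 18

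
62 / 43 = 1.44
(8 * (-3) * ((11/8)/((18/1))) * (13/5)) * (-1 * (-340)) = -4862/3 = -1620.67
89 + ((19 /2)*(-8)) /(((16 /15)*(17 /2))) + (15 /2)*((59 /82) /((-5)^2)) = 1126819 /13940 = 80.83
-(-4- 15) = 19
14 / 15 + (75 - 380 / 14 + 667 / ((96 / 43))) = 389257 / 1120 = 347.55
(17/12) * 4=17/3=5.67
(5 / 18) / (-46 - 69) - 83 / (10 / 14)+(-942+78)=-2029019 / 2070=-980.20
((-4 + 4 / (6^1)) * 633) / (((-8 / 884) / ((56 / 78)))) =502180 / 3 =167393.33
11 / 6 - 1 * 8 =-37 / 6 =-6.17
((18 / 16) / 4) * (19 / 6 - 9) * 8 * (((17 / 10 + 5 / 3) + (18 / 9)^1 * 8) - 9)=-2177 / 16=-136.06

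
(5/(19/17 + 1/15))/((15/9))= 765/302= 2.53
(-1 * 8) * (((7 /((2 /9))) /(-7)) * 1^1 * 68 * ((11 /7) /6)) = 4488 /7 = 641.14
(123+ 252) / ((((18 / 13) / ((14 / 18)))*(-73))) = -11375 / 3942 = -2.89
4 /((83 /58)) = 232 /83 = 2.80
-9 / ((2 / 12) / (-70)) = 3780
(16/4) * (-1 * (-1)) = 4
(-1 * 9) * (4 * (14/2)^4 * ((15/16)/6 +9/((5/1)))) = -169090.42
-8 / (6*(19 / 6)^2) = -48 / 361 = -0.13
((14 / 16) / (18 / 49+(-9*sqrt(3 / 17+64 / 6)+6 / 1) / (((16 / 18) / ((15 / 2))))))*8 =-1344560*sqrt(28203) / 7730666287 - 414420832 / 69575996583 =-0.04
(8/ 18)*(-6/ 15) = -8/ 45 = -0.18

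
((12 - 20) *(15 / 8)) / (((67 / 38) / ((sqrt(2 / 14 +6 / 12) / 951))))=-0.01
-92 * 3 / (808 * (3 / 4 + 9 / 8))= -0.18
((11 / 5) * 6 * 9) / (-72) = -33 / 20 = -1.65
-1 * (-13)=13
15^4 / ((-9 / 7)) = -39375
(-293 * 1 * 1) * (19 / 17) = -5567 / 17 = -327.47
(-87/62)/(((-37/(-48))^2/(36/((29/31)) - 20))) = -1852416/42439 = -43.65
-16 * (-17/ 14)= 136/ 7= 19.43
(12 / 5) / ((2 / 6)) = 7.20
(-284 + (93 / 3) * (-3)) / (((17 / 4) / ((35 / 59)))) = -52780 / 1003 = -52.62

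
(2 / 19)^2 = 4 / 361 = 0.01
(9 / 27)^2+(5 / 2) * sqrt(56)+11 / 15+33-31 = 128 / 45+5 * sqrt(14) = 21.55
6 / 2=3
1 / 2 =0.50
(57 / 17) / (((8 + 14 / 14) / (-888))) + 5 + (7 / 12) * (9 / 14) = -44261 / 136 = -325.45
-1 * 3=-3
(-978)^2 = 956484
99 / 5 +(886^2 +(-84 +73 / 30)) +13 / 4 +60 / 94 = 2213525503 / 2820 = 784938.12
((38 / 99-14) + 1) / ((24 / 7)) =-8743 / 2376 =-3.68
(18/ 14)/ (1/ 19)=24.43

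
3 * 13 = 39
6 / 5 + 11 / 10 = 23 / 10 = 2.30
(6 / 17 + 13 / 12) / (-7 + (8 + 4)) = 293 / 1020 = 0.29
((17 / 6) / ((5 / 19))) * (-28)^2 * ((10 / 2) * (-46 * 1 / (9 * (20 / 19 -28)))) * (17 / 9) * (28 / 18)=823051481 / 34992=23521.13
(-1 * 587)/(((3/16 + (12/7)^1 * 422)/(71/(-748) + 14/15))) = -154613452/227331225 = -0.68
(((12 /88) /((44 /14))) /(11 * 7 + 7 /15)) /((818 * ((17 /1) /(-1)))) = -0.00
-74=-74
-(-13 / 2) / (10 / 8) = 26 / 5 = 5.20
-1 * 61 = -61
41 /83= 0.49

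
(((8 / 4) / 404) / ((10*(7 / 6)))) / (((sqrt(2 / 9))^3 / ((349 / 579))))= 9423*sqrt(2) / 5458040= 0.00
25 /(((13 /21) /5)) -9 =2508 /13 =192.92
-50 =-50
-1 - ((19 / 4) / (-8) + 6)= -205 / 32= -6.41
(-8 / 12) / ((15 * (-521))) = 2 / 23445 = 0.00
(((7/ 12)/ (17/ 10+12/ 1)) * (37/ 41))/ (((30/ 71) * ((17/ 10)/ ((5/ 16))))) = 0.02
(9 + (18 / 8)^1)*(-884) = -9945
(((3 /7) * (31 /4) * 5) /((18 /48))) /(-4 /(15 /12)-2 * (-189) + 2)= 775 /6594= 0.12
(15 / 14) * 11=165 / 14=11.79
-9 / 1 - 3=-12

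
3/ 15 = 1/ 5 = 0.20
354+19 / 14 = 4975 / 14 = 355.36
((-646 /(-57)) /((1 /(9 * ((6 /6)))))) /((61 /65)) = 6630 /61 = 108.69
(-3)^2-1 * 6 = 3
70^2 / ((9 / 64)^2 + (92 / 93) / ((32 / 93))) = 20070400 / 11857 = 1692.70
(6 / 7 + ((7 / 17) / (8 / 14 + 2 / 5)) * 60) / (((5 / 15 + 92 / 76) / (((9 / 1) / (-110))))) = -1705212 / 1223915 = -1.39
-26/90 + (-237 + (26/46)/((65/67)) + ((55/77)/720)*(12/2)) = -13719151/57960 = -236.70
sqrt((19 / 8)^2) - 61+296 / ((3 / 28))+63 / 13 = 845173 / 312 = 2708.89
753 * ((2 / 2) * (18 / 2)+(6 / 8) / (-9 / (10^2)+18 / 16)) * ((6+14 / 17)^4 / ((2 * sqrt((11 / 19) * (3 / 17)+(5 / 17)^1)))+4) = 673684 / 23+952967786408 * sqrt(646) / 1920983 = 12638009.37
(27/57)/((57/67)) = 201/361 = 0.56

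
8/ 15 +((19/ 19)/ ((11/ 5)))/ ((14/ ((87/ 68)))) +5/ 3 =2.24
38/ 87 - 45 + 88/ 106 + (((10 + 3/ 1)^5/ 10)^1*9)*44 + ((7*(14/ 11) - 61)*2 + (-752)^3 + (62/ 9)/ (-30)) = -410555953.34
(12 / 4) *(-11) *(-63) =2079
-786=-786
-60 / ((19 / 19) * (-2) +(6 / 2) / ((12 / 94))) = -120 / 43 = -2.79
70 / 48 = 35 / 24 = 1.46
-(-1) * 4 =4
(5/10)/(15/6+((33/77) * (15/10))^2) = 98/571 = 0.17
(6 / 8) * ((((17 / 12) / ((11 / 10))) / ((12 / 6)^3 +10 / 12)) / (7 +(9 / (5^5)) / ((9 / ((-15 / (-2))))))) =159375 / 10205998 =0.02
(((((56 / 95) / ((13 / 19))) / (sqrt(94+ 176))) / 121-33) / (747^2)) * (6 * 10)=-220 / 62001+ 112 * sqrt(30) / 13166222355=-0.00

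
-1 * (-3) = 3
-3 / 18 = -1 / 6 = -0.17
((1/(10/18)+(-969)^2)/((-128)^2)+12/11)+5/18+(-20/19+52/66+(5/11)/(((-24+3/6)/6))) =211104472729/3621150720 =58.30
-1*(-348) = 348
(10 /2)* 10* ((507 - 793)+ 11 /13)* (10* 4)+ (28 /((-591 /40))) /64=-8763348455 /15366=-570307.72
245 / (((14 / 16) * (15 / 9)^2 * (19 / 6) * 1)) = 31.83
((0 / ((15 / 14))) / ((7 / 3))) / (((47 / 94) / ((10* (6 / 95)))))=0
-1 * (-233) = 233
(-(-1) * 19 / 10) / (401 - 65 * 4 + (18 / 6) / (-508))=4826 / 358125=0.01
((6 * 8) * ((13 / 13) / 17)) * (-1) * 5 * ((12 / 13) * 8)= -23040 / 221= -104.25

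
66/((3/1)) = 22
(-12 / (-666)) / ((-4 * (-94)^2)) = -1 / 1961592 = -0.00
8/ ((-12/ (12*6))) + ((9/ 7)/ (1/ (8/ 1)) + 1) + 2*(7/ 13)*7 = -2655/ 91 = -29.18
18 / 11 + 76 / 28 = 335 / 77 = 4.35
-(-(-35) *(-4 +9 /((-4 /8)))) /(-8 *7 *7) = -55 /28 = -1.96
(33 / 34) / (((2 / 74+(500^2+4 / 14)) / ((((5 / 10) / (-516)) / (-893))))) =259 / 61480366727888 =0.00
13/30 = 0.43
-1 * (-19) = 19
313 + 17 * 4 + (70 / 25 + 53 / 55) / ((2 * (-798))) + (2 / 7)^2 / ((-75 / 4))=1170525679 / 3072300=380.99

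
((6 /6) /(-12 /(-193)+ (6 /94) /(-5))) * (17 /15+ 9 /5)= 399124 /6723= 59.37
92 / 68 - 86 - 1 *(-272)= 3185 / 17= 187.35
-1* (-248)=248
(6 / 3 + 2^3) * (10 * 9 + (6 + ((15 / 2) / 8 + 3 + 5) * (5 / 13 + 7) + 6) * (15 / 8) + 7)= 4865 / 2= 2432.50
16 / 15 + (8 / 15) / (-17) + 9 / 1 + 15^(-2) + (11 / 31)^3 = 1149125057 / 113950575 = 10.08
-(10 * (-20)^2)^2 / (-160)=100000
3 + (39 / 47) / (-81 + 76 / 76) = 11241 / 3760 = 2.99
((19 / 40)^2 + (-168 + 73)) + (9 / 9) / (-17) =-2579463 / 27200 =-94.83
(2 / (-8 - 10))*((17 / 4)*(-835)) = 14195 / 36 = 394.31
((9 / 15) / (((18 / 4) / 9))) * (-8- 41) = -294 / 5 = -58.80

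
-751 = -751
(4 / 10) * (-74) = -148 / 5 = -29.60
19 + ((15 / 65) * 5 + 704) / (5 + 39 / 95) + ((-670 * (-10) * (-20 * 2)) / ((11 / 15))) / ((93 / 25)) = -223506742357 / 2278562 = -98091.14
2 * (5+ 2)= 14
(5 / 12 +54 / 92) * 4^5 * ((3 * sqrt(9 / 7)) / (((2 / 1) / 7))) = 106368 * sqrt(7) / 23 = 12235.79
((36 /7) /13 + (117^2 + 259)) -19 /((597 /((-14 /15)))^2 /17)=101788052339572 /7297474275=13948.39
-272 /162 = -136 /81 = -1.68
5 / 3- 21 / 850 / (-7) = 4259 / 2550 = 1.67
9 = 9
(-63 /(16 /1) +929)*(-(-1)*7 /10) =103607 /160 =647.54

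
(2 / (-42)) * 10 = -10 / 21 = -0.48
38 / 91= 0.42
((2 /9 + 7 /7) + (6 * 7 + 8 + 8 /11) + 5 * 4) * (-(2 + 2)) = -28492 /99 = -287.80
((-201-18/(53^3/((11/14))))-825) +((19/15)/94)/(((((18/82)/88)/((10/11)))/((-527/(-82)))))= -1315119099569/1322474391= -994.44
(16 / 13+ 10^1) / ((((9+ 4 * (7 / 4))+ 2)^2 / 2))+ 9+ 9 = 19027 / 1053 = 18.07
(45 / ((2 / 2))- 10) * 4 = 140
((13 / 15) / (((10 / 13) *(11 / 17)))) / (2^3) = 2873 / 13200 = 0.22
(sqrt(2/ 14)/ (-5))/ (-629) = sqrt(7)/ 22015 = 0.00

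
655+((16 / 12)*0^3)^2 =655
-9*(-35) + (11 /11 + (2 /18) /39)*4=111973 /351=319.01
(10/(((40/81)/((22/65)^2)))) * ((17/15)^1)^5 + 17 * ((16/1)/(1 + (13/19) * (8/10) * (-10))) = -2236447303/39609375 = -56.46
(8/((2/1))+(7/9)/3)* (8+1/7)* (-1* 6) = -4370/21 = -208.10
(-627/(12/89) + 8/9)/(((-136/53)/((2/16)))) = 8870981/39168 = 226.49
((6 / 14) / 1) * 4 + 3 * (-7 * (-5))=747 / 7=106.71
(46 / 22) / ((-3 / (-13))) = 299 / 33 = 9.06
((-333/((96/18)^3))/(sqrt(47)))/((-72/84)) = 20979 * sqrt(47)/385024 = 0.37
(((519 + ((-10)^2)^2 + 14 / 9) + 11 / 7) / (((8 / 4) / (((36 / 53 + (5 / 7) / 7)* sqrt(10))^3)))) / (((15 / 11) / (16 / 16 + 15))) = 974547242670454816* sqrt(10) / 3310378502697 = 930947.62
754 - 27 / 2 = 1481 / 2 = 740.50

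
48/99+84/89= 4196/2937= 1.43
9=9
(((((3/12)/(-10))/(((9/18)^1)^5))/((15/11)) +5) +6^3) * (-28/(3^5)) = -462868/18225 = -25.40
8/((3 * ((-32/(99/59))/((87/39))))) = -957/3068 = -0.31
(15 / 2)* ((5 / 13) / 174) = 25 / 1508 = 0.02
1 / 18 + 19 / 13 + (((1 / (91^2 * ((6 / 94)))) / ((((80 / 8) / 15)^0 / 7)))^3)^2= 6062873227606745349473 / 3996372775366010532402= 1.52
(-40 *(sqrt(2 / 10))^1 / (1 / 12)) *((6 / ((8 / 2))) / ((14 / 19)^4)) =-1172889 *sqrt(5) / 2401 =-1092.32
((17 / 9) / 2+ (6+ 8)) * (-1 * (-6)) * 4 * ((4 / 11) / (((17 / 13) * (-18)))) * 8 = -223808 / 5049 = -44.33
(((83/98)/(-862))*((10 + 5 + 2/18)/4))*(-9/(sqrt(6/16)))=1411*sqrt(6)/63357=0.05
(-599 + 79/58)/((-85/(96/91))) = 97872/13195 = 7.42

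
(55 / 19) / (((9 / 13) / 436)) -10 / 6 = 311455 / 171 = 1821.37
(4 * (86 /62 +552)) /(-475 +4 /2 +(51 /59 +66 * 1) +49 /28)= -3238864 /591697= -5.47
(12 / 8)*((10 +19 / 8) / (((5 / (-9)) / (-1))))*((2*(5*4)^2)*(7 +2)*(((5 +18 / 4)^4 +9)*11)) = 172622807775 / 8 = 21577850971.88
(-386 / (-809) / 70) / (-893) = -193 / 25285295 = -0.00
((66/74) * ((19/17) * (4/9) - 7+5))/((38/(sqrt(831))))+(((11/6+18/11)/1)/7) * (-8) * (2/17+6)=-95264/3927 - 1265 * sqrt(831)/35853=-25.28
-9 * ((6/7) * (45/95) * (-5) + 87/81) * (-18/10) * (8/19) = -82392/12635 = -6.52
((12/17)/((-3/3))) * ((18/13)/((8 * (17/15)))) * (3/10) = -243/7514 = -0.03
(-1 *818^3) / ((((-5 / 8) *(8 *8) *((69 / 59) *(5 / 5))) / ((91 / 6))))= 367335860801 / 2070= 177456937.59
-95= -95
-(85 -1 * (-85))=-170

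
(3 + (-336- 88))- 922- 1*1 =-1344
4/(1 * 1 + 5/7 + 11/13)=1.56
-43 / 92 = -0.47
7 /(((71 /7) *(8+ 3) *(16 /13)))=637 /12496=0.05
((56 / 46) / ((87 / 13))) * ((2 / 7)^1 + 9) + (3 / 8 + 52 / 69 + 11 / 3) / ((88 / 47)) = 5987381 / 1408704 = 4.25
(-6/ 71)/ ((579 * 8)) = -1/ 54812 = -0.00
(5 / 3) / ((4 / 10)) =25 / 6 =4.17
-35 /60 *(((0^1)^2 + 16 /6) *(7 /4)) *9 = -49 /2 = -24.50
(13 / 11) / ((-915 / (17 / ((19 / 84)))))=-6188 / 63745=-0.10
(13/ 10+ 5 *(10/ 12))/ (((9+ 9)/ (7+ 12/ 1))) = 5.77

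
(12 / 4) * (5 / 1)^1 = 15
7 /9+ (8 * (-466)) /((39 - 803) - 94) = 6593 /1287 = 5.12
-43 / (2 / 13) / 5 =-559 / 10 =-55.90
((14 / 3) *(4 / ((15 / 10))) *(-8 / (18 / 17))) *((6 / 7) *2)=-4352 / 27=-161.19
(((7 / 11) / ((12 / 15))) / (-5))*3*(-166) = 1743 / 22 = 79.23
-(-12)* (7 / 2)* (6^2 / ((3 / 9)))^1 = 4536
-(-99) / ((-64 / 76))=-1881 / 16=-117.56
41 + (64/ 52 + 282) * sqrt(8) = 41 + 7364 * sqrt(2)/ 13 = 842.10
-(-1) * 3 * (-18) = -54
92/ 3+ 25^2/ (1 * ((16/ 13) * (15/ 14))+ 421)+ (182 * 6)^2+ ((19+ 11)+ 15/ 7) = 962431148528/ 807051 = 1192528.29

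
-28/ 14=-2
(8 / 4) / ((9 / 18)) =4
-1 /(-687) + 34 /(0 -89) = -23269 /61143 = -0.38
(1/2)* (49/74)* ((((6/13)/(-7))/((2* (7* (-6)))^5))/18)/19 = 1/65520667570176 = 0.00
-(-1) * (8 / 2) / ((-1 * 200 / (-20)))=2 / 5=0.40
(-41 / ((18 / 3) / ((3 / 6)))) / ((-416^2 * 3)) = 41 / 6230016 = 0.00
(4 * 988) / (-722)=-104 / 19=-5.47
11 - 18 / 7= 59 / 7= 8.43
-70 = -70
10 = 10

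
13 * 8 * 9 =936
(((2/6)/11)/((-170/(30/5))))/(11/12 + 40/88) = -12/15385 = -0.00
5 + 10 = 15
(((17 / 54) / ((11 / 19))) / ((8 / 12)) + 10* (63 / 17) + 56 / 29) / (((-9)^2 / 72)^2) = 124338416 / 3953367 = 31.45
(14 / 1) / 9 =14 / 9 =1.56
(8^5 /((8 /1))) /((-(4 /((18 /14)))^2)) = -20736 /49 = -423.18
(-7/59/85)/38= -7/190570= -0.00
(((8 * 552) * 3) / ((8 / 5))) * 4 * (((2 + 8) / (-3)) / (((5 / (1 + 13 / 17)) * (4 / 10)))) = -1656000 / 17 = -97411.76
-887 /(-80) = 11.09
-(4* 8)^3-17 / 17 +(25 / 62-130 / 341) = -22348443 / 682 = -32768.98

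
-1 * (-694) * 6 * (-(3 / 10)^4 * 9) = -758889 / 2500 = -303.56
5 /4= 1.25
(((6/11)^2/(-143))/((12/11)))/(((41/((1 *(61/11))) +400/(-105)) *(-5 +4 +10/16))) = 10248/7221643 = 0.00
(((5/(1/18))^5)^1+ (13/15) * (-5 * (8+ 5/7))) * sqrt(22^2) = 2728063782554/21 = 129907799169.24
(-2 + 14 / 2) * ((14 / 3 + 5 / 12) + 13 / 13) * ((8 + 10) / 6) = 365 / 4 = 91.25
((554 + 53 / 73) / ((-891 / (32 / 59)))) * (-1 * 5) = 1.69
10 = 10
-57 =-57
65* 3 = 195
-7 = -7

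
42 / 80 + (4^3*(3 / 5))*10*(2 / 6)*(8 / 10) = 4117 / 40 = 102.92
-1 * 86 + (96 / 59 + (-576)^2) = 19569806 / 59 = 331691.63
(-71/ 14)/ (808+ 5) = -71/ 11382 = -0.01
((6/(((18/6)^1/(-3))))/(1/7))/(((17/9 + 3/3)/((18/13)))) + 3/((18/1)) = -20243/1014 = -19.96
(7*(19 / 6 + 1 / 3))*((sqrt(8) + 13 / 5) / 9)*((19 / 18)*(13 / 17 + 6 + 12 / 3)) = 738283 / 9180 + 56791*sqrt(2) / 918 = 167.91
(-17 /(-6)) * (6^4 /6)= 612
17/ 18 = 0.94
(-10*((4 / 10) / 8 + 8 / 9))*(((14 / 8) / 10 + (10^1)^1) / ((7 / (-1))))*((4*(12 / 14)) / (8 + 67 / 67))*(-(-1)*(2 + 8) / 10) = 68783 / 13230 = 5.20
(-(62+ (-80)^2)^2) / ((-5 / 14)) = 584604216 / 5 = 116920843.20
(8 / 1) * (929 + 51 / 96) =29745 / 4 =7436.25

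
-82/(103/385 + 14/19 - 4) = 599830/21913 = 27.37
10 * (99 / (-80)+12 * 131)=125661 / 8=15707.62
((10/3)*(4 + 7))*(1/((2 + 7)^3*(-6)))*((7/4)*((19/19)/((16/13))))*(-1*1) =5005/419904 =0.01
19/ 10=1.90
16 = 16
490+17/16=7857/16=491.06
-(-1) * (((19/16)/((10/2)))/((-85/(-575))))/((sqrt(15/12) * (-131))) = -437 * sqrt(5)/89080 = -0.01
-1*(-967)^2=-935089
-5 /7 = -0.71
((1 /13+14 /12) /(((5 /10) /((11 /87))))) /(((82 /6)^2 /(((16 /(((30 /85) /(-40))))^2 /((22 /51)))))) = 24399923200 /1901211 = 12833.88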